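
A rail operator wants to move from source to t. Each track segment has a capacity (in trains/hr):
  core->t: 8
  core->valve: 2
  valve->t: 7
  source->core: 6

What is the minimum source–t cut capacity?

Max flow = 6 (via 1 augmenting path).
In the residual at optimum, the set reachable from source is {source}.
Cut edges: source->core (cap 6). Sum = 6.

6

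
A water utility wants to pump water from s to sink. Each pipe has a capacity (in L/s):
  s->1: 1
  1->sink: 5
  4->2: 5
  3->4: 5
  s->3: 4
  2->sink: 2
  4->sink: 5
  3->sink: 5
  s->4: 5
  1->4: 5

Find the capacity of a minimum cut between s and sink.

Max flow = 10 (via 3 augmenting paths).
In the residual at optimum, the set reachable from s is {s}.
Cut edges: s->1 (cap 1), s->3 (cap 4), s->4 (cap 5). Sum = 10.

10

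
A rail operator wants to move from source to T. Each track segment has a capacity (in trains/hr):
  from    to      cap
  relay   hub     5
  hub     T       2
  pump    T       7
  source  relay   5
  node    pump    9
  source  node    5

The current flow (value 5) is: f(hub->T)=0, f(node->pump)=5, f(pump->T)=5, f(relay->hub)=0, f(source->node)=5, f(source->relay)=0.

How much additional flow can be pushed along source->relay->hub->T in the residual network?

2

Residual capacities along the path: source->relay: 5, relay->hub: 5, hub->T: 2.
Minimum is 2.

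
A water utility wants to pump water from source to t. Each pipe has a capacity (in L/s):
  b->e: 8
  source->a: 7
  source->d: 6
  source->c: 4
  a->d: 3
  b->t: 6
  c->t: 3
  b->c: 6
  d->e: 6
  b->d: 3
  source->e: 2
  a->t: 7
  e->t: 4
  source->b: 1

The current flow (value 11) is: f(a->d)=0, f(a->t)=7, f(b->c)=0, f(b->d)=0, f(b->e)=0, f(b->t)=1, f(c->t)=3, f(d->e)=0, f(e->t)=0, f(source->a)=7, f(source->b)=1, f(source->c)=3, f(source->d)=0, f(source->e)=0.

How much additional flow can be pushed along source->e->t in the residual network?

2

Residual capacities along the path: source->e: 2, e->t: 4.
Minimum is 2.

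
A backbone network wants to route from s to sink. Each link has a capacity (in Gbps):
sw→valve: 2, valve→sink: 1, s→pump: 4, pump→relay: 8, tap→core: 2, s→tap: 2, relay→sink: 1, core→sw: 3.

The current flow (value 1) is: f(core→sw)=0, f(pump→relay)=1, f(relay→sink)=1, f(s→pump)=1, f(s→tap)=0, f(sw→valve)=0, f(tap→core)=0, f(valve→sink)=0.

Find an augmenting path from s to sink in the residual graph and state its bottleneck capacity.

Residual along s→tap→core→sw→valve→sink: s→tap: 2, tap→core: 2, core→sw: 3, sw→valve: 2, valve→sink: 1.
Bottleneck = min = 1.

s→tap→core→sw→valve→sink, bottleneck 1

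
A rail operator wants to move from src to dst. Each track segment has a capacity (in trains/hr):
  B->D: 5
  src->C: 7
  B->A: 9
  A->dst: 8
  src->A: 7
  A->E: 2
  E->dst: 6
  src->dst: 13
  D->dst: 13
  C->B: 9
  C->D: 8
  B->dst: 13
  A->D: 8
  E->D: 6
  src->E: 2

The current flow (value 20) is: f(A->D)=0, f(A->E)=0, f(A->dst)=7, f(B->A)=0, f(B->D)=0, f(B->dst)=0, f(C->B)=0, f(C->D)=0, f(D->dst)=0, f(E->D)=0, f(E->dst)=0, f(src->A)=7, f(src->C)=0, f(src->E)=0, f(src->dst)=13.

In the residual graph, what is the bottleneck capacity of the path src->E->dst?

Residual capacities along the path: src->E: 2, E->dst: 6.
Minimum is 2.

2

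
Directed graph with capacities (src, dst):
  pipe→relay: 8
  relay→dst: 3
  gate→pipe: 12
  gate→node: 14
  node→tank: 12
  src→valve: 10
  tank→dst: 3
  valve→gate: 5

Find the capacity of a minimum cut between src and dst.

5

Max flow = 5 (via 2 augmenting paths).
In the residual at optimum, the set reachable from src is {src, valve}.
Cut edges: valve→gate (cap 5). Sum = 5.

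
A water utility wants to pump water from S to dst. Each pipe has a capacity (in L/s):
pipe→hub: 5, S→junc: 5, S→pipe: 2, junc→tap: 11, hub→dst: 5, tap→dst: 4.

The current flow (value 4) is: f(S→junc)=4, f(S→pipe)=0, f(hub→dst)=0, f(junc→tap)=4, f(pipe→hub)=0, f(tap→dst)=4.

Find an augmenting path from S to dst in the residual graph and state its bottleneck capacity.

Residual along S→pipe→hub→dst: S→pipe: 2, pipe→hub: 5, hub→dst: 5.
Bottleneck = min = 2.

S→pipe→hub→dst, bottleneck 2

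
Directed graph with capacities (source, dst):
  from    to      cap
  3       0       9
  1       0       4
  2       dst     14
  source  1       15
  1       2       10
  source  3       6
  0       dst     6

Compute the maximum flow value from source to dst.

16

Augment source->3->0->dst: bottleneck 6. Total 6.
Augment source->1->2->dst: bottleneck 10. Total 16.
No augmenting path remains in the residual graph.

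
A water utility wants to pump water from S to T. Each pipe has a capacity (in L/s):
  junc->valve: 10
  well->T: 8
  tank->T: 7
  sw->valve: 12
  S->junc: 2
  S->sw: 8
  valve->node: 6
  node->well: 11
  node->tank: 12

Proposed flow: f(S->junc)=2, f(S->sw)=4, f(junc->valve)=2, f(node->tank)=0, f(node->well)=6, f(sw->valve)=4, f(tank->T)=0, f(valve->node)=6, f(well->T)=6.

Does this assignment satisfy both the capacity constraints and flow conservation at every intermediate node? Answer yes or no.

Yes

Every edge has 0 ≤ f(e) ≤ cap(e).
At each intermediate node, inflow equals outflow.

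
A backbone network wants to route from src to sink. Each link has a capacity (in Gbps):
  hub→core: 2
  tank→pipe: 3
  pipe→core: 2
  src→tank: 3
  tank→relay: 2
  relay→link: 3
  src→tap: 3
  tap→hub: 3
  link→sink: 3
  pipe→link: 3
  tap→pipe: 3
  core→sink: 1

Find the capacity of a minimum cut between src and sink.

4

Max flow = 4 (via 3 augmenting paths).
In the residual at optimum, the set reachable from src is {core, hub, link, pipe, relay, src, tank, tap}.
Cut edges: link→sink (cap 3), core→sink (cap 1). Sum = 4.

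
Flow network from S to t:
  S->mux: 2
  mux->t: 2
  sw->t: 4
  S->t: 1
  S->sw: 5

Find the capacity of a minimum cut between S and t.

Max flow = 7 (via 3 augmenting paths).
In the residual at optimum, the set reachable from S is {S, sw}.
Cut edges: S->mux (cap 2), S->t (cap 1), sw->t (cap 4). Sum = 7.

7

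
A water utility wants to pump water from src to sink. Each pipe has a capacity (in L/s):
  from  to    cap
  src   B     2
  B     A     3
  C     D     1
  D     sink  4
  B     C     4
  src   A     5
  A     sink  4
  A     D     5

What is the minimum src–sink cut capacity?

7

Max flow = 7 (via 4 augmenting paths).
In the residual at optimum, the set reachable from src is {src}.
Cut edges: src→B (cap 2), src→A (cap 5). Sum = 7.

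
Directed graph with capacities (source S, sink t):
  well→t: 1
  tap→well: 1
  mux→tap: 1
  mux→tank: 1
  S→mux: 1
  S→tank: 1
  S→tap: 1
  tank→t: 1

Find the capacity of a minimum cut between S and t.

Max flow = 2 (via 2 augmenting paths).
In the residual at optimum, the set reachable from S is {S, mux, tank, tap}.
Cut edges: tap→well (cap 1), tank→t (cap 1). Sum = 2.

2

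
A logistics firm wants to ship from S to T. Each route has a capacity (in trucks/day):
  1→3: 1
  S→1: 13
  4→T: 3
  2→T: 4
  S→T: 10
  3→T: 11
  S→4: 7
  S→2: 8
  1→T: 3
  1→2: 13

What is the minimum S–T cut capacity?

21

Max flow = 21 (via 5 augmenting paths).
In the residual at optimum, the set reachable from S is {1, 2, 4, S}.
Cut edges: S→T (cap 10), 1→3 (cap 1), 1→T (cap 3), 4→T (cap 3), 2→T (cap 4). Sum = 21.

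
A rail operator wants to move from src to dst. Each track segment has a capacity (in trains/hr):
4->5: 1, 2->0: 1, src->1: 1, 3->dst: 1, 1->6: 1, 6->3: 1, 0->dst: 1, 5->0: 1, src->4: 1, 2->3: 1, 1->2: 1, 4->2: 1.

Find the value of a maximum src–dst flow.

2

Augment src->4->5->0->dst: bottleneck 1. Total 1.
Augment src->1->2->3->dst: bottleneck 1. Total 2.
No augmenting path remains in the residual graph.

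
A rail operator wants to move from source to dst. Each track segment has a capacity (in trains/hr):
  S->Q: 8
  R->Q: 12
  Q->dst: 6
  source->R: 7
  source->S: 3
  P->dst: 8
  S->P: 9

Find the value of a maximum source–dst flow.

9

Augment source->S->P->dst: bottleneck 3. Total 3.
Augment source->R->Q->dst: bottleneck 6. Total 9.
No augmenting path remains in the residual graph.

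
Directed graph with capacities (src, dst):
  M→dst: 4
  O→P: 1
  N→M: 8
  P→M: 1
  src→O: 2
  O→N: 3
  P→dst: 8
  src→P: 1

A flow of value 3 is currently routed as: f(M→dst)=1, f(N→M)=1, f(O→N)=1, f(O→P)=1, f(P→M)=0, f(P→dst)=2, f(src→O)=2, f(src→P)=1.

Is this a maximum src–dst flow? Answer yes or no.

Yes

Residual reachable from src: {src}; dst is not reachable.
Saturated cut: src→O, src→P with total capacity 3 = current flow value. Flow is maximum.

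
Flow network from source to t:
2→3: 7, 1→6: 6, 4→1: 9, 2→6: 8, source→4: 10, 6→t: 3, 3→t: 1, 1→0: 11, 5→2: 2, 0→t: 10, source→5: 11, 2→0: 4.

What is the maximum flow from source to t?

Augment source→4→1→6→t: bottleneck 3. Total 3.
Augment source→4→1→0→t: bottleneck 6. Total 9.
Augment source→5→2→0→t: bottleneck 2. Total 11.
No augmenting path remains in the residual graph.

11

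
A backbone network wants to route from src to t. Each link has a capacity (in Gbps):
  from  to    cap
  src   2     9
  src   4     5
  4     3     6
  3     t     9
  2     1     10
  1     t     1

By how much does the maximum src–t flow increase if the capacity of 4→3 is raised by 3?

Original max flow = 6.
Edge 4→3 does not cross the min cut (source side {1, 2, src}), so extra capacity there cannot help.
New max flow = 6. Increase = 0.

0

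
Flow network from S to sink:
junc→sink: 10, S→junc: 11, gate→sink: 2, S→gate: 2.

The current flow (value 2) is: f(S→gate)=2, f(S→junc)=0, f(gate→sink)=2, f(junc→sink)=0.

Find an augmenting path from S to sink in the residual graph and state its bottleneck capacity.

Residual along S→junc→sink: S→junc: 11, junc→sink: 10.
Bottleneck = min = 10.

S→junc→sink, bottleneck 10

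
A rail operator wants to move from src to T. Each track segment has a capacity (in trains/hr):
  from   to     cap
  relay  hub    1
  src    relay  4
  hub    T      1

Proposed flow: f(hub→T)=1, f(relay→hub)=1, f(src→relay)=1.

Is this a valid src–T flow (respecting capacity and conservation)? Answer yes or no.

Yes

Every edge has 0 ≤ f(e) ≤ cap(e).
At each intermediate node, inflow equals outflow.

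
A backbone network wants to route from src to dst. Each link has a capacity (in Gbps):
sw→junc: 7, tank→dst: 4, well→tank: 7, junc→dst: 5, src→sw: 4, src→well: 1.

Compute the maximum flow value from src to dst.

Augment src→well→tank→dst: bottleneck 1. Total 1.
Augment src→sw→junc→dst: bottleneck 4. Total 5.
No augmenting path remains in the residual graph.

5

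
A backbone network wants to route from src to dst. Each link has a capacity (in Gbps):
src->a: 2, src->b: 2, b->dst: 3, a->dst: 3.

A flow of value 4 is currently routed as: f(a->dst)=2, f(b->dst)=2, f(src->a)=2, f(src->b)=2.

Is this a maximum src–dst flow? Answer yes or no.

Yes

Residual reachable from src: {src}; dst is not reachable.
Saturated cut: src->b, src->a with total capacity 4 = current flow value. Flow is maximum.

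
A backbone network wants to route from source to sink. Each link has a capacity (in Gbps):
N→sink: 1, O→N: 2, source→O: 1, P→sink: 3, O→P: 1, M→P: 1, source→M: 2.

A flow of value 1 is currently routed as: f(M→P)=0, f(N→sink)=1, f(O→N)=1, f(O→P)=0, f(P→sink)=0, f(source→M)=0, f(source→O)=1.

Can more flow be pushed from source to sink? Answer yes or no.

Residual path source→M→P→sink has bottleneck 1 > 0.
Pushing 1 along it raises the flow to 2, so the given flow is not maximum.

Yes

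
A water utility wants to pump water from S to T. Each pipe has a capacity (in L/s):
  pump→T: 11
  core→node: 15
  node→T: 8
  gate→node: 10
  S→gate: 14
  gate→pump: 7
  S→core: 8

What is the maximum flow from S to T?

Augment S→core→node→T: bottleneck 8. Total 8.
Augment S→gate→pump→T: bottleneck 7. Total 15.
No augmenting path remains in the residual graph.

15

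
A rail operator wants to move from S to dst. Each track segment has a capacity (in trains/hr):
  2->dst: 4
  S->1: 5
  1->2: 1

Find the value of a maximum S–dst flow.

1

Augment S->1->2->dst: bottleneck 1. Total 1.
No augmenting path remains in the residual graph.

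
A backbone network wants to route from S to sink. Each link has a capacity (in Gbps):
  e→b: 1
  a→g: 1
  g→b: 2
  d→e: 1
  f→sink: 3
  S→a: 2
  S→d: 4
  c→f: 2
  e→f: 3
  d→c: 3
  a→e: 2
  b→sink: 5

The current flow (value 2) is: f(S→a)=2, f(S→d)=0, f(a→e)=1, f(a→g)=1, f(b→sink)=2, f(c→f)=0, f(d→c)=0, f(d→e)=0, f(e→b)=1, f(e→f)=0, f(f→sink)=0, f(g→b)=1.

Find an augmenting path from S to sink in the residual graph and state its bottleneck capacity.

Residual along S→d→e→f→sink: S→d: 4, d→e: 1, e→f: 3, f→sink: 3.
Bottleneck = min = 1.

S→d→e→f→sink, bottleneck 1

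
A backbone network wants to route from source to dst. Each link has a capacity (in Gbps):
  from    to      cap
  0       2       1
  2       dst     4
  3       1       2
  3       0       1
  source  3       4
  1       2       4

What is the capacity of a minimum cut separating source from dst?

Max flow = 3 (via 2 augmenting paths).
In the residual at optimum, the set reachable from source is {3, source}.
Cut edges: 3→0 (cap 1), 3→1 (cap 2). Sum = 3.

3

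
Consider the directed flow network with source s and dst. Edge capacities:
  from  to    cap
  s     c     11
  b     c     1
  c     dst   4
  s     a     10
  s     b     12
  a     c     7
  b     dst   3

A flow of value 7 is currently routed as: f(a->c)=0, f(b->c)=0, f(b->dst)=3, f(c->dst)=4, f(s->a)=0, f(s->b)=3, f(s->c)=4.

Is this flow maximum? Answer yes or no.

Residual reachable from s: {a, b, c, s}; dst is not reachable.
Saturated cut: b->dst, c->dst with total capacity 7 = current flow value. Flow is maximum.

Yes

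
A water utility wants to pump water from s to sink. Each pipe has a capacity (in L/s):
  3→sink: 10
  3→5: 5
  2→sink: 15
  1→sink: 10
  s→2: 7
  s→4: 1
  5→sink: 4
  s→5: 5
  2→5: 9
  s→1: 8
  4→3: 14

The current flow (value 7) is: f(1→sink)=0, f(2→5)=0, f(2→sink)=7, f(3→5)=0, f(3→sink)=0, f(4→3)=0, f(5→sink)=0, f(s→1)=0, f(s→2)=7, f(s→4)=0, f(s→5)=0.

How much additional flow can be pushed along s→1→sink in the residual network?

Residual capacities along the path: s→1: 8, 1→sink: 10.
Minimum is 8.

8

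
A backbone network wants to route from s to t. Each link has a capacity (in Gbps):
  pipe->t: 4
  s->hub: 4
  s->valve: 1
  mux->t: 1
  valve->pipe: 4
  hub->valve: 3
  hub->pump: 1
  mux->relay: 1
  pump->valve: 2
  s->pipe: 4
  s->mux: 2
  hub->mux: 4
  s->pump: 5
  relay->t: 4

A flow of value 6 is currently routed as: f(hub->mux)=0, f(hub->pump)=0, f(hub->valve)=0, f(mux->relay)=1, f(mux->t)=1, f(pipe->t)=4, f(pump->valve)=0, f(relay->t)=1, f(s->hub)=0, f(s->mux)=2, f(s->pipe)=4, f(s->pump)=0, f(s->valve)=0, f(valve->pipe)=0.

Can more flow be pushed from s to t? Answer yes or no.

Residual reachable from s: {hub, mux, pipe, pump, s, valve}; t is not reachable.
Saturated cut: mux->relay, mux->t, pipe->t with total capacity 6 = current flow value. Flow is maximum.

No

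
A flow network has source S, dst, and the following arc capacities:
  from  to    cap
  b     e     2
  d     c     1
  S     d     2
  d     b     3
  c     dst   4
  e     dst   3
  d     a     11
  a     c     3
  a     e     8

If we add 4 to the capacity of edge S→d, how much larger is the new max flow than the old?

Original max flow = 2.
After raising cap(S→d), augmenting paths through that edge carry 4 more units.
New max flow = 6. Increase = 4.

4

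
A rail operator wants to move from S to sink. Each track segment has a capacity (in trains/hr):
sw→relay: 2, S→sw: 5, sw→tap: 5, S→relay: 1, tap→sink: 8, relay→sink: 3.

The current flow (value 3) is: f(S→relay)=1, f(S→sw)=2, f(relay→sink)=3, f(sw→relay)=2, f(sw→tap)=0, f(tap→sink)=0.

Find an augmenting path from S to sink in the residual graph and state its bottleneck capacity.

S→sw→tap→sink, bottleneck 3

Residual along S→sw→tap→sink: S→sw: 3, sw→tap: 5, tap→sink: 8.
Bottleneck = min = 3.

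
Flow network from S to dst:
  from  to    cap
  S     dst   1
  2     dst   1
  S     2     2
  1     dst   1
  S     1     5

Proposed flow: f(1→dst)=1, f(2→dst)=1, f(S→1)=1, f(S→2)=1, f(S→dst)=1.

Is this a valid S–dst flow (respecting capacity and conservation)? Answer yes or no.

Every edge has 0 ≤ f(e) ≤ cap(e).
At each intermediate node, inflow equals outflow.

Yes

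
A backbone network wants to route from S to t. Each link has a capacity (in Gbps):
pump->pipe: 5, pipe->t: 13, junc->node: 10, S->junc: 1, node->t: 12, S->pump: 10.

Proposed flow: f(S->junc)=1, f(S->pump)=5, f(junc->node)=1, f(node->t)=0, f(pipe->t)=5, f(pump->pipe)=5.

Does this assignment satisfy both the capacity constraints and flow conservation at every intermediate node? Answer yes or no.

No

Conservation fails at node: inflow 1 ≠ outflow 0.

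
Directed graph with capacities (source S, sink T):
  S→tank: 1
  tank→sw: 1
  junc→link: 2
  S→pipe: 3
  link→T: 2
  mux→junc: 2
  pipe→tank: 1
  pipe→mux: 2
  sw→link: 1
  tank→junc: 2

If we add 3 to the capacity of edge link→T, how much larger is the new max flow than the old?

1

Original max flow = 2.
After raising cap(link→T), augmenting paths through that edge carry 1 more unit.
New max flow = 3. Increase = 1.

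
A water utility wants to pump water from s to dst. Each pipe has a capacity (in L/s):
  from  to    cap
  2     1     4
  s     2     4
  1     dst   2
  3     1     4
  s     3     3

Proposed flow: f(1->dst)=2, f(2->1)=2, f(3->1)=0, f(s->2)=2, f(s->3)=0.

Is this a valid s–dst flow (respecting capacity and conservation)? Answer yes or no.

Every edge has 0 ≤ f(e) ≤ cap(e).
At each intermediate node, inflow equals outflow.

Yes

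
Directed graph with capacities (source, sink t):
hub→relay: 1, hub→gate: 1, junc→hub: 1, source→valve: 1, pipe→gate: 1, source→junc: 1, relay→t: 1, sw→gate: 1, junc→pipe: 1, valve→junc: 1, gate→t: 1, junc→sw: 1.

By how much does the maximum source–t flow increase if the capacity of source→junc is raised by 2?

Original max flow = 2.
Even with extra capacity on source→junc, another cut of capacity 2 remains binding.
New max flow = 2. Increase = 0.

0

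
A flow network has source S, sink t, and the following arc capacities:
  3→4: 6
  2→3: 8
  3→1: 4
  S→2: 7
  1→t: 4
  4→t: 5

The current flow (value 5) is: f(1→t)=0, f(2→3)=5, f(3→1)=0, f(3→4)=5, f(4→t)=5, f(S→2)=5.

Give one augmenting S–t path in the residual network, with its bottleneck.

S→2→3→1→t, bottleneck 2

Residual along S→2→3→1→t: S→2: 2, 2→3: 3, 3→1: 4, 1→t: 4.
Bottleneck = min = 2.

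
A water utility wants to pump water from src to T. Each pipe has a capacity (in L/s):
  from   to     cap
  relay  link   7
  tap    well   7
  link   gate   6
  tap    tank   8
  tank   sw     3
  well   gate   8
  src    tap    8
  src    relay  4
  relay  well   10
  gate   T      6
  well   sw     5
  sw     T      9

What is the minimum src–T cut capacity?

12

Max flow = 12 (via 3 augmenting paths).
In the residual at optimum, the set reachable from src is {src}.
Cut edges: src→tap (cap 8), src→relay (cap 4). Sum = 12.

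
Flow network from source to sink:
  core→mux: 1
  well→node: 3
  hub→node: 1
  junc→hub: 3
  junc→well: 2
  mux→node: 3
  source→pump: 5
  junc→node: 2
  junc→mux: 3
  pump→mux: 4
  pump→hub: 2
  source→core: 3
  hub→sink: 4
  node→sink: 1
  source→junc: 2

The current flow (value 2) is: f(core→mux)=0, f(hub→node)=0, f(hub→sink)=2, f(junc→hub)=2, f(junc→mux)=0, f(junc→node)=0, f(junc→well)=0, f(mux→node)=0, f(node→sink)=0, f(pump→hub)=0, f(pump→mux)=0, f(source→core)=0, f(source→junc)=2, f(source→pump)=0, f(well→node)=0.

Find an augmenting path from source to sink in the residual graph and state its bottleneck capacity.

source→pump→hub→sink, bottleneck 2

Residual along source→pump→hub→sink: source→pump: 5, pump→hub: 2, hub→sink: 2.
Bottleneck = min = 2.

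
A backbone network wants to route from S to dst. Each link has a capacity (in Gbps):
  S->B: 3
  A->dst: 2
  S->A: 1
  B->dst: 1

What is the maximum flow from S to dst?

Augment S->B->dst: bottleneck 1. Total 1.
Augment S->A->dst: bottleneck 1. Total 2.
No augmenting path remains in the residual graph.

2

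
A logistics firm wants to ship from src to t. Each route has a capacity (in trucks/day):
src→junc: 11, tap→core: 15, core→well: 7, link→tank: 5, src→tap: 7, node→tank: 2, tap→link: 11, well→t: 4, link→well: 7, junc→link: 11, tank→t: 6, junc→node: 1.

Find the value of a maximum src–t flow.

10

Augment src→junc→node→tank→t: bottleneck 1. Total 1.
Augment src→junc→link→tank→t: bottleneck 5. Total 6.
Augment src→junc→link→well→t: bottleneck 4. Total 10.
No augmenting path remains in the residual graph.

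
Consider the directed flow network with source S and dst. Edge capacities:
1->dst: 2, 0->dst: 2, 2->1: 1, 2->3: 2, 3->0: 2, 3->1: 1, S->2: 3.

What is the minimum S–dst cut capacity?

3

Max flow = 3 (via 2 augmenting paths).
In the residual at optimum, the set reachable from S is {S}.
Cut edges: S->2 (cap 3). Sum = 3.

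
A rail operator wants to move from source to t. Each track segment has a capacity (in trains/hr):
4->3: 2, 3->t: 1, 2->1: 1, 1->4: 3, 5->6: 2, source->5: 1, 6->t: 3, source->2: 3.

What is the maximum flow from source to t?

2

Augment source->5->6->t: bottleneck 1. Total 1.
Augment source->2->1->4->3->t: bottleneck 1. Total 2.
No augmenting path remains in the residual graph.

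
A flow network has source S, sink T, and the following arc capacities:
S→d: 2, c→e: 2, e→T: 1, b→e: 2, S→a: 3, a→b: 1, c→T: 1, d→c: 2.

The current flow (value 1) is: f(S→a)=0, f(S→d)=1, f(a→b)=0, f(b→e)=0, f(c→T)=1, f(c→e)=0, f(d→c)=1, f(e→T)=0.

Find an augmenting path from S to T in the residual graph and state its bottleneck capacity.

Residual along S→a→b→e→T: S→a: 3, a→b: 1, b→e: 2, e→T: 1.
Bottleneck = min = 1.

S→a→b→e→T, bottleneck 1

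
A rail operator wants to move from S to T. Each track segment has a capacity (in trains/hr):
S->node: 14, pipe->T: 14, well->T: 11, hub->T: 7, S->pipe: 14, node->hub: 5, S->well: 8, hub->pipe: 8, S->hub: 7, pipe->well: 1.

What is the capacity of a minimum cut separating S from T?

Max flow = 30 (via 4 augmenting paths).
In the residual at optimum, the set reachable from S is {S, hub, node, pipe}.
Cut edges: S->well (cap 8), hub->T (cap 7), pipe->well (cap 1), pipe->T (cap 14). Sum = 30.

30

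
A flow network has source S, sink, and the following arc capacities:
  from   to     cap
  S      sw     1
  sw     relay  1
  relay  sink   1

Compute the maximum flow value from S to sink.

1

Augment S→sw→relay→sink: bottleneck 1. Total 1.
No augmenting path remains in the residual graph.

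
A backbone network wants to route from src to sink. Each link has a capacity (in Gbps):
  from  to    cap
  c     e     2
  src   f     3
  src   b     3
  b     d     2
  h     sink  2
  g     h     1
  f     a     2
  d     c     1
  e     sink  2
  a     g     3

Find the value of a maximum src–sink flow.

Augment src->b->d->c->e->sink: bottleneck 1. Total 1.
Augment src->f->a->g->h->sink: bottleneck 1. Total 2.
No augmenting path remains in the residual graph.

2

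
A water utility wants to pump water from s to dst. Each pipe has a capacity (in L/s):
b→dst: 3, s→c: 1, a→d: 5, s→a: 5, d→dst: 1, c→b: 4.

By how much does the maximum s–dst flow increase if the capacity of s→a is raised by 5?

0

Original max flow = 2.
Edge s→a does not cross the min cut (source side {a, d, s}), so extra capacity there cannot help.
New max flow = 2. Increase = 0.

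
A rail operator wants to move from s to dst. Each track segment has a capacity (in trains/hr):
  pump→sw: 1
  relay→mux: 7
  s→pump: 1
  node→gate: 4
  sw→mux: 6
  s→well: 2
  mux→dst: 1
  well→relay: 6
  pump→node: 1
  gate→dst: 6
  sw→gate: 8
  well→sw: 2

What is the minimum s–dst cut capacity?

3

Max flow = 3 (via 3 augmenting paths).
In the residual at optimum, the set reachable from s is {s}.
Cut edges: s→well (cap 2), s→pump (cap 1). Sum = 3.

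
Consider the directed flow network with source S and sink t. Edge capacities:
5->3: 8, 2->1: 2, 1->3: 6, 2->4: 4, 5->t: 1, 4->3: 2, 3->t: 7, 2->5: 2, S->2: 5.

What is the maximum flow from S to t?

Augment S->2->5->t: bottleneck 1. Total 1.
Augment S->2->5->3->t: bottleneck 1. Total 2.
Augment S->2->1->3->t: bottleneck 2. Total 4.
Augment S->2->4->3->t: bottleneck 1. Total 5.
No augmenting path remains in the residual graph.

5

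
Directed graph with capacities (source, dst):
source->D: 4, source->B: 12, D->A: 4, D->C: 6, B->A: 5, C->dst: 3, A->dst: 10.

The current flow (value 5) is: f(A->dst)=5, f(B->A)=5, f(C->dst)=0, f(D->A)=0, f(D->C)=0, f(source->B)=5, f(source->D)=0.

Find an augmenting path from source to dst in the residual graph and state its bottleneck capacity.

source->D->A->dst, bottleneck 4

Residual along source->D->A->dst: source->D: 4, D->A: 4, A->dst: 5.
Bottleneck = min = 4.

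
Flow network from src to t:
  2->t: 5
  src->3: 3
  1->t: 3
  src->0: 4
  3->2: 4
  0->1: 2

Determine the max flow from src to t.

Augment src->0->1->t: bottleneck 2. Total 2.
Augment src->3->2->t: bottleneck 3. Total 5.
No augmenting path remains in the residual graph.

5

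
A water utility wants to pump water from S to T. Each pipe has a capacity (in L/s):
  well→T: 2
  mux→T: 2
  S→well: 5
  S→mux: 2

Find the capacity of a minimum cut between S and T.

4

Max flow = 4 (via 2 augmenting paths).
In the residual at optimum, the set reachable from S is {S, well}.
Cut edges: S→mux (cap 2), well→T (cap 2). Sum = 4.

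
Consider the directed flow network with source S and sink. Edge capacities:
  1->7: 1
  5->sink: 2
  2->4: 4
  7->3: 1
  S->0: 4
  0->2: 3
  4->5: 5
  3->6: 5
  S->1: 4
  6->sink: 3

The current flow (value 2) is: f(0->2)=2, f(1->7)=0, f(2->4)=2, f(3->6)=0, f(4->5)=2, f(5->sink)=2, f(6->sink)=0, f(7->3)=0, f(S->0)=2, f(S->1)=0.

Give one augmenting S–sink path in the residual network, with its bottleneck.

S->1->7->3->6->sink, bottleneck 1

Residual along S->1->7->3->6->sink: S->1: 4, 1->7: 1, 7->3: 1, 3->6: 5, 6->sink: 3.
Bottleneck = min = 1.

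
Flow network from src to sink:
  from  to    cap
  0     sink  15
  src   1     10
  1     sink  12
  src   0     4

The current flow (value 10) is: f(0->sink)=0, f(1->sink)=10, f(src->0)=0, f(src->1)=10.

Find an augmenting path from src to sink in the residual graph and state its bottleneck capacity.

src->0->sink, bottleneck 4

Residual along src->0->sink: src->0: 4, 0->sink: 15.
Bottleneck = min = 4.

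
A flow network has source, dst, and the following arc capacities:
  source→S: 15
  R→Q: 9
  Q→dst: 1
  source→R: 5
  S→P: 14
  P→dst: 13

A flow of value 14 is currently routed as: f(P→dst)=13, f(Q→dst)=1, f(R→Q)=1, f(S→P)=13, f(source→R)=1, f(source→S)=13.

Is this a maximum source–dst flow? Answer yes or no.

Residual reachable from source: {P, Q, R, S, source}; dst is not reachable.
Saturated cut: P→dst, Q→dst with total capacity 14 = current flow value. Flow is maximum.

Yes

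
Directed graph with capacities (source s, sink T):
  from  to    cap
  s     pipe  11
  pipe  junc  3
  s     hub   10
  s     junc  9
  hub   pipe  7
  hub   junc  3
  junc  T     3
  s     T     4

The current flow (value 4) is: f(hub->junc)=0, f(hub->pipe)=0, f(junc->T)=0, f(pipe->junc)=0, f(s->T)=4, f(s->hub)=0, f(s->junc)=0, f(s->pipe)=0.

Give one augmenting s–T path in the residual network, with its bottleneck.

s->junc->T, bottleneck 3

Residual along s->junc->T: s->junc: 9, junc->T: 3.
Bottleneck = min = 3.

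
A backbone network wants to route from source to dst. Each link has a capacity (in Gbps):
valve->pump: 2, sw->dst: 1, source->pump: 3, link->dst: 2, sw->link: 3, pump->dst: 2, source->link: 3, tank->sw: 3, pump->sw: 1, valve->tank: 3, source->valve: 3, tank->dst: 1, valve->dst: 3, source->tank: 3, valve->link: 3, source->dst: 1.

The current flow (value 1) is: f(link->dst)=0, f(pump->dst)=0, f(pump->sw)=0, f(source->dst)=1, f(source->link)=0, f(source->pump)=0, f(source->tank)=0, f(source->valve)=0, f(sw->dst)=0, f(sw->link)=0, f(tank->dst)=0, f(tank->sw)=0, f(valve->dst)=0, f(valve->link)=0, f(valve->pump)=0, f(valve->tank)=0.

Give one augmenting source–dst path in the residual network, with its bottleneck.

Residual along source->valve->dst: source->valve: 3, valve->dst: 3.
Bottleneck = min = 3.

source->valve->dst, bottleneck 3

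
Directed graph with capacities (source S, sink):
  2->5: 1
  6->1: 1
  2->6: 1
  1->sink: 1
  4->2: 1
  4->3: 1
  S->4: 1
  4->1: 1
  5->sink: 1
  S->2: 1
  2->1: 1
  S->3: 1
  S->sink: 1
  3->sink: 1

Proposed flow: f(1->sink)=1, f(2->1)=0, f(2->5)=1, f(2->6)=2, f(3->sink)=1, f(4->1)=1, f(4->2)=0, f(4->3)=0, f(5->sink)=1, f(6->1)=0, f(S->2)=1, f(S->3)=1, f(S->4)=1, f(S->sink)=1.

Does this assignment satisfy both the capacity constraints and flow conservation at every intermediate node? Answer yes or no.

No

Capacity violated on 2->6: flow 2 > capacity 1.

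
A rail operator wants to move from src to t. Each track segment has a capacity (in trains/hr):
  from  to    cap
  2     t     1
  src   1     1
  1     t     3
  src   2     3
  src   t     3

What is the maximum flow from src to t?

Augment src->t: bottleneck 3. Total 3.
Augment src->2->t: bottleneck 1. Total 4.
Augment src->1->t: bottleneck 1. Total 5.
No augmenting path remains in the residual graph.

5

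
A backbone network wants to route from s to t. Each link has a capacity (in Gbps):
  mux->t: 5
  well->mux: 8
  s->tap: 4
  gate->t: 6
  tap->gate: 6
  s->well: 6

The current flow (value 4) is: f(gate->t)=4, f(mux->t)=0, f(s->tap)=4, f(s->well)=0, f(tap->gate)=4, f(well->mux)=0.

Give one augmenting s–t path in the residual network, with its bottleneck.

Residual along s->well->mux->t: s->well: 6, well->mux: 8, mux->t: 5.
Bottleneck = min = 5.

s->well->mux->t, bottleneck 5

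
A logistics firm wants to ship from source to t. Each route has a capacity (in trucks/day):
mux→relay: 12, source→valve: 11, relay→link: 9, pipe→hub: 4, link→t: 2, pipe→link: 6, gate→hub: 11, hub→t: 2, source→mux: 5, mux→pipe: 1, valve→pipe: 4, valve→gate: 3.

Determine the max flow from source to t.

Augment source→valve→gate→hub→t: bottleneck 2. Total 2.
Augment source→valve→pipe→link→t: bottleneck 2. Total 4.
No augmenting path remains in the residual graph.

4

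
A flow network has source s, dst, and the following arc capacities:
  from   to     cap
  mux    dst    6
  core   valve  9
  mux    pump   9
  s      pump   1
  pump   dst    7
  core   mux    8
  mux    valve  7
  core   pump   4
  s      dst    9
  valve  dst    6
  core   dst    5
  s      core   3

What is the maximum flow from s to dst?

13

Augment s→dst: bottleneck 9. Total 9.
Augment s→core→dst: bottleneck 3. Total 12.
Augment s→pump→dst: bottleneck 1. Total 13.
No augmenting path remains in the residual graph.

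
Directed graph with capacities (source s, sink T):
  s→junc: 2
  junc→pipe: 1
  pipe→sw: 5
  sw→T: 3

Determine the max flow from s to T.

1

Augment s→junc→pipe→sw→T: bottleneck 1. Total 1.
No augmenting path remains in the residual graph.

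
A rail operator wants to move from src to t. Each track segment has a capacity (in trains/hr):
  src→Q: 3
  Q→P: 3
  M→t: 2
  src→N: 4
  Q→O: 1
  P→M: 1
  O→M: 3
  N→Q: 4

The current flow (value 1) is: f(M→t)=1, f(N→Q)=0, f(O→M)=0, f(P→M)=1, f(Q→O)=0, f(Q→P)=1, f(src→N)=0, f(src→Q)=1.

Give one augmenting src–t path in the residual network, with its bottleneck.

src→Q→O→M→t, bottleneck 1

Residual along src→Q→O→M→t: src→Q: 2, Q→O: 1, O→M: 3, M→t: 1.
Bottleneck = min = 1.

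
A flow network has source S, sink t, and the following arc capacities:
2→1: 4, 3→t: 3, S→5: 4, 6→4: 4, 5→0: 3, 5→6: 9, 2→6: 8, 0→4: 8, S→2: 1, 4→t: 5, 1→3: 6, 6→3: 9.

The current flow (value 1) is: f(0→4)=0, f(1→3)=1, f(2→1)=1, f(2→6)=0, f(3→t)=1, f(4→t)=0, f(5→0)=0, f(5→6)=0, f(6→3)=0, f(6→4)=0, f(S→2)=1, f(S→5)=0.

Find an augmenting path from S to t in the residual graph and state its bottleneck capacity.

S→5→6→3→t, bottleneck 2

Residual along S→5→6→3→t: S→5: 4, 5→6: 9, 6→3: 9, 3→t: 2.
Bottleneck = min = 2.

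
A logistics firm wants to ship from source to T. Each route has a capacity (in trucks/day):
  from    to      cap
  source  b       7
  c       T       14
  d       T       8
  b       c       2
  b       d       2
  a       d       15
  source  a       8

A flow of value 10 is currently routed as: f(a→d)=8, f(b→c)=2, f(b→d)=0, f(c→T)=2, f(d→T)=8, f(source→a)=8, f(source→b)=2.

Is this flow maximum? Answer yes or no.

Yes

Residual reachable from source: {a, b, d, source}; T is not reachable.
Saturated cut: b→c, d→T with total capacity 10 = current flow value. Flow is maximum.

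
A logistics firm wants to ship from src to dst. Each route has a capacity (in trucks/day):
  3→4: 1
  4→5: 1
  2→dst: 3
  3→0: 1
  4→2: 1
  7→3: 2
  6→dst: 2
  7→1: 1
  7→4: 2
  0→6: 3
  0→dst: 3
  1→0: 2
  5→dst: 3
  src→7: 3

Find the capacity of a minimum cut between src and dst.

3

Max flow = 3 (via 3 augmenting paths).
In the residual at optimum, the set reachable from src is {src}.
Cut edges: src→7 (cap 3). Sum = 3.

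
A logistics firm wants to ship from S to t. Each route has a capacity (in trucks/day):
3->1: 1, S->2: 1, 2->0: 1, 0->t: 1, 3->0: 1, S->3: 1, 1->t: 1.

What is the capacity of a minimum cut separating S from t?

2

Max flow = 2 (via 2 augmenting paths).
In the residual at optimum, the set reachable from S is {S}.
Cut edges: S->2 (cap 1), S->3 (cap 1). Sum = 2.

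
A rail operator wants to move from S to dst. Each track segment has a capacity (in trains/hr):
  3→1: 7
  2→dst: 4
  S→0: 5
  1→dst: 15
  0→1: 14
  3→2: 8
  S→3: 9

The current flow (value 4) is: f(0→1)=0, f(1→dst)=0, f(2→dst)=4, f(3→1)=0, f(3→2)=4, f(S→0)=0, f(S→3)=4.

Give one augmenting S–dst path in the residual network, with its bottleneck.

Residual along S→3→1→dst: S→3: 5, 3→1: 7, 1→dst: 15.
Bottleneck = min = 5.

S→3→1→dst, bottleneck 5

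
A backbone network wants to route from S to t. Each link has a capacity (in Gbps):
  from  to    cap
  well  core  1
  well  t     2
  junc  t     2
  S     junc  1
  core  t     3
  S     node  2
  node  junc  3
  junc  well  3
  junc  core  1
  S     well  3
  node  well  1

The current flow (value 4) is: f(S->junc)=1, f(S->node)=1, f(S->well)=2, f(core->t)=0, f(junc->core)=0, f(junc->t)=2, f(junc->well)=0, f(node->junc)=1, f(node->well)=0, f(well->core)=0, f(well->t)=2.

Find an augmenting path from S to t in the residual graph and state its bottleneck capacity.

Residual along S->well->core->t: S->well: 1, well->core: 1, core->t: 3.
Bottleneck = min = 1.

S->well->core->t, bottleneck 1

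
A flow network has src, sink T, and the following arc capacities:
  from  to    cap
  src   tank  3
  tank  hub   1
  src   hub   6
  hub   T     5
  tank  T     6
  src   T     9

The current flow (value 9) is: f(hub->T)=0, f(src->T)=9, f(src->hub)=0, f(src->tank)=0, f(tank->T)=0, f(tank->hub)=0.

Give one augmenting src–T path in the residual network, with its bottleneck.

src->tank->T, bottleneck 3

Residual along src->tank->T: src->tank: 3, tank->T: 6.
Bottleneck = min = 3.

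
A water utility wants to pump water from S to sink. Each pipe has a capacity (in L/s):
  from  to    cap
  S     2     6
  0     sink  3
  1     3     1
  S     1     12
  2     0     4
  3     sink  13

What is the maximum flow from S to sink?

4

Augment S->1->3->sink: bottleneck 1. Total 1.
Augment S->2->0->sink: bottleneck 3. Total 4.
No augmenting path remains in the residual graph.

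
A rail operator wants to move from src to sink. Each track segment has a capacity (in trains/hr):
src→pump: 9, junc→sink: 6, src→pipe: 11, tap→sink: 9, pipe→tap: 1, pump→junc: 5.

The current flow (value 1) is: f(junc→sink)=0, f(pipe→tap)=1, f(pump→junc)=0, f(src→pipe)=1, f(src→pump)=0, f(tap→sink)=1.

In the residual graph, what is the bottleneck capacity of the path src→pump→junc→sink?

5

Residual capacities along the path: src→pump: 9, pump→junc: 5, junc→sink: 6.
Minimum is 5.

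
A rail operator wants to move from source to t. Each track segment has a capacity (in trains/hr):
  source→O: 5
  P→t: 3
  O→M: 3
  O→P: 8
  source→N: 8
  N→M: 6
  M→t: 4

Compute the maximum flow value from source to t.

7

Augment source→N→M→t: bottleneck 4. Total 4.
Augment source→O→P→t: bottleneck 3. Total 7.
No augmenting path remains in the residual graph.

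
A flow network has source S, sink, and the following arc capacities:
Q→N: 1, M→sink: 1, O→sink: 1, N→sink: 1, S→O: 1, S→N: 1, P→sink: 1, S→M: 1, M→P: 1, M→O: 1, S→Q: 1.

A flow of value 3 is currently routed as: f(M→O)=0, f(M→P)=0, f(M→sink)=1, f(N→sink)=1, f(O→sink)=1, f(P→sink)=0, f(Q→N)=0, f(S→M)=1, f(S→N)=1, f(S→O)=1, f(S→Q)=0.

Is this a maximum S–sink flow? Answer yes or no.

Residual reachable from S: {N, Q, S}; sink is not reachable.
Saturated cut: S→M, S→O, N→sink with total capacity 3 = current flow value. Flow is maximum.

Yes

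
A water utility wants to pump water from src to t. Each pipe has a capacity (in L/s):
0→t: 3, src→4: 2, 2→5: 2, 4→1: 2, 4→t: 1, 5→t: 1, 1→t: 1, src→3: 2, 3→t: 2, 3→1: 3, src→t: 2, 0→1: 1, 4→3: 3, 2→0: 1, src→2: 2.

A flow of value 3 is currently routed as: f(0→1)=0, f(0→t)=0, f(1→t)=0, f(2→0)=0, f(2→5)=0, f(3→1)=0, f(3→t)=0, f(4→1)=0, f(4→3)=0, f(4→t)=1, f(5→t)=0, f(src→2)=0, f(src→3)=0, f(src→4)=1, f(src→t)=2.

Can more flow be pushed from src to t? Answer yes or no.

Yes

Residual path src→3→t has bottleneck 2 > 0.
Pushing 2 along it raises the flow to 5, so the given flow is not maximum.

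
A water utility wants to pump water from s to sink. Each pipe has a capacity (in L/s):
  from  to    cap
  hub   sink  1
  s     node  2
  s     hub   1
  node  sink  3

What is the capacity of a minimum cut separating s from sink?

Max flow = 3 (via 2 augmenting paths).
In the residual at optimum, the set reachable from s is {s}.
Cut edges: s→node (cap 2), s→hub (cap 1). Sum = 3.

3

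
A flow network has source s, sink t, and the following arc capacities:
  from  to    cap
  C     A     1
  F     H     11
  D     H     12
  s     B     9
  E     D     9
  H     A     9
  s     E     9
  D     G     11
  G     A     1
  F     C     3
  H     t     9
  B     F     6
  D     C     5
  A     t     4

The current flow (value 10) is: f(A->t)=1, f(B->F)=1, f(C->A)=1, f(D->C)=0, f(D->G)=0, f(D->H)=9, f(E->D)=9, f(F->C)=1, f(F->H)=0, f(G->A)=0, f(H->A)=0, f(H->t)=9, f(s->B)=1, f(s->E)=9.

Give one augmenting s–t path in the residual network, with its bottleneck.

s->B->F->H->A->t, bottleneck 3

Residual along s->B->F->H->A->t: s->B: 8, B->F: 5, F->H: 11, H->A: 9, A->t: 3.
Bottleneck = min = 3.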